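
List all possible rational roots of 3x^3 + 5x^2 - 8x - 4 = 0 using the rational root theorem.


Rational root theorem: possible roots are ±p/q where:
  p divides the constant term (-4): p ∈ {1, 2, 4}
  q divides the leading coefficient (3): q ∈ {1, 3}

All possible rational roots: -4, -2, -4/3, -1, -2/3, -1/3, 1/3, 2/3, 1, 4/3, 2, 4

-4, -2, -4/3, -1, -2/3, -1/3, 1/3, 2/3, 1, 4/3, 2, 4


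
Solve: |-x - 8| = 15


An absolute value equation |expr| = 15 gives two cases:
Case 1: -x - 8 = 15
  -x = 23, so x = -23
Case 2: -x - 8 = -15
  -x = -7, so x = 7

x = -23, x = 7


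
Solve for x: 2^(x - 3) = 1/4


Express both sides with the same base.
1/4 = 2^(-2)
Since the bases match, equate exponents: x - 3 = -2
So x = -2 - (-3) = 1

x = 1


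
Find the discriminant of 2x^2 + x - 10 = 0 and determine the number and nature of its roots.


For ax^2 + bx + c = 0, discriminant D = b^2 - 4ac
Here a = 2, b = 1, c = -10
D = (1)^2 - 4(2)(-10) = 1 + 80 = 81

D = 81 > 0 and is a perfect square (sqrt = 9)
The equation has 2 distinct real rational roots.

Discriminant = 81, 2 distinct real rational roots


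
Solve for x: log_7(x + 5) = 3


Convert to exponential form: x + 5 = 7^3 = 343
x = 343 - 5 = 338
Check: log_7(338 + 5) = log_7(343) = log_7(343) = 3 ✓

x = 338


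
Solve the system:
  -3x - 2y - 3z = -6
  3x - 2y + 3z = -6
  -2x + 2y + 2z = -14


Using Cramer's rule. Expand each determinant along the first row.
D  = (-3)*[(-2)*2 - 3*2] - (-2)*[3*2 - 3*(-2)] + (-3)*[3*2 - (-2)*(-2)]
  = (-3)*(-10) - (-2)*(12) + (-3)*(2) = 48
Dx = (-6)*[(-2)*2 - 3*2] - (-2)*[(-6)*2 - 3*(-14)] + (-3)*[(-6)*2 - (-2)*(-14)]
  = (-6)*(-10) - (-2)*(30) + (-3)*(-40) = 240
Dy = (-3)*[(-6)*2 - 3*(-14)] - (-6)*[3*2 - 3*(-2)] + (-3)*[3*(-14) - (-6)*(-2)]
  = (-3)*(30) - (-6)*(12) + (-3)*(-54) = 144
Dz = (-3)*[(-2)*(-14) - (-6)*2] - (-2)*[3*(-14) - (-6)*(-2)] + (-6)*[3*2 - (-2)*(-2)]
  = (-3)*(40) - (-2)*(-54) + (-6)*(2) = -240
x = Dx/D = 240/48 = 5, y = Dy/D = 144/48 = 3, z = Dz/D = -240/48 = -5
Check eq1: (-3)(5) + (-2)(3) + (-3)(-5) = -6 = -6 ✓
Check eq2: (3)(5) + (-2)(3) + (3)(-5) = -6 = -6 ✓
Check eq3: (-2)(5) + (2)(3) + (2)(-5) = -14 = -14 ✓

x = 5, y = 3, z = -5


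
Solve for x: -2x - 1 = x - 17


Starting with: -2x - 1 = x - 17
Move all x terms to left: (-2 - 1)x = -17 + 1
Simplify: -3x = -16
Divide both sides by -3: x = 16/3

x = 16/3


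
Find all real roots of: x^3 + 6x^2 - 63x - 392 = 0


Let p(x) = x^3 + 6x^2 - 63x - 392. By the rational root theorem (leading coefficient 1), any rational root is an integer divisor of 392: try ±1, ±2, ... in turn.
Test x = 1: value = -448 ≠ 0.
Test x = -1: value = -324 ≠ 0.
Test x = 2: value = -486 ≠ 0.
Test x = -2: value = -250 ≠ 0.
Test x = 4: value = -484 ≠ 0.
Test x = -4: value = -108 ≠ 0.
Test x = 7: value = -196 ≠ 0.
Test x = -7: value = 0 ✓, so (x + 7) is a factor.
Synthetic division by (x + 7): bring down 1; 1(-7) + 6 = -1; (-1)(-7) - 63 = -56; (-56)(-7) - 392 = 0 → quotient x^2 - x - 56, remainder 0.
Solve the quadratic x^2 - x - 56 = 0: discriminant = (-1)^2 - 4(1)(-56) = 1 + 224 = 225.
sqrt(225) = 15, so x = (1 ± 15)/2: x = 8 or x = -7.

x = -7 (multiplicity 2), x = 8


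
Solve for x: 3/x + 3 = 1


Subtract 3 from both sides: 3/x = -2
Multiply both sides by x: 3 = -2 * x
Divide by -2: x = -3/2

x = -3/2


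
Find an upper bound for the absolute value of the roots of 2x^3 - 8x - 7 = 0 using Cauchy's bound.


Cauchy's bound: all roots r satisfy |r| <= 1 + max(|a_i/a_n|) for i = 0,...,n-1
where a_n is the leading coefficient.

Coefficients: [2, 0, -8, -7]
Leading coefficient a_n = 2
Ratios |a_i/a_n|: 0, 4, 7/2
Maximum ratio: 4
Cauchy's bound: |r| <= 1 + 4 = 5

Upper bound = 5


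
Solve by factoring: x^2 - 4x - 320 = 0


We need two numbers that multiply to -320 and add to -4.
Those numbers are 16 and -20 (since 16 * (-20) = -320 and 16 + (-20) = -4).
So x^2 - 4x - 320 = (x + 16)(x - 20) = 0
Setting each factor to zero: x = -16 or x = 20

x = -16, x = 20


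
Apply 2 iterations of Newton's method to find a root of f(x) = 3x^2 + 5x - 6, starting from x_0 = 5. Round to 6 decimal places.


Newton's method: x_(n+1) = x_n - f(x_n)/f'(x_n)
f(x) = 3x^2 + 5x - 6
f'(x) = 6x + 5

Iteration 1:
  f(5.000000) = 94.000000
  f'(5.000000) = 35.000000
  x_1 = 5.000000 - (94.000000)/(35.000000) = 2.314286

Iteration 2:
  f(2.314286) = 21.639184
  f'(2.314286) = 18.885714
  x_2 = 2.314286 - (21.639184)/(18.885714) = 1.168489

x_2 = 1.168489


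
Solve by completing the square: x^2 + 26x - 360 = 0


Start: x^2 + 26x - 360 = 0
Move constant: x^2 + 26x = 360
Half of 26 is 13, squared is 169
Add 169 to both sides: x^2 + 26x + 169 = 529
(x + 13)^2 = 529
x + 13 = ±23
x = -13 + 23 = 10 or x = -13 - 23 = -36

x = -36, x = 10


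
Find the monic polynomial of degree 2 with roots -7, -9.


A monic polynomial with roots -7, -9 is:
p(x) = (x + 7)(x + 9)
After multiplying by (x + 7): x + 7
After multiplying by (x + 9): x^2 + 16x + 63

x^2 + 16x + 63


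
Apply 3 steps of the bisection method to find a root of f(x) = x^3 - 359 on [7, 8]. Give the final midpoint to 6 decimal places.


f(x) = x^3 - 359
f(7) = -16 < 0
f(8) = 153 > 0

Step 1: midpoint = (7.000000 + 8.000000)/2 = 7.500000
  f(7.500000) = 62.875000
  f(mid) > 0, so root is in [7.000000, 7.500000]

Step 2: midpoint = (7.000000 + 7.500000)/2 = 7.250000
  f(7.250000) = 22.078125
  f(mid) > 0, so root is in [7.000000, 7.250000]

Step 3: midpoint = (7.000000 + 7.250000)/2 = 7.125000
  f(7.125000) = 2.705078
  f(mid) > 0, so root is in [7.000000, 7.125000]

midpoint = 7.125000


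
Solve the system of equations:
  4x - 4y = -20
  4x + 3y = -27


Using Cramer's rule:
Determinant D = (4)(3) - (4)(-4) = 12 + 16 = 28
Dx = (-20)(3) - (-27)(-4) = -60 - 108 = -168
Dy = (4)(-27) - (4)(-20) = -108 + 80 = -28
x = Dx/D = -168/28 = -6
y = Dy/D = -28/28 = -1

x = -6, y = -1


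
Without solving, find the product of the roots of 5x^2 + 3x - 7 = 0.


By Vieta's formulas for ax^2 + bx + c = 0:
  Sum of roots = -b/a
  Product of roots = c/a

Here a = 5, b = 3, c = -7
Sum = -(3)/5 = -3/5
Product = -7/5 = -7/5

Product = -7/5


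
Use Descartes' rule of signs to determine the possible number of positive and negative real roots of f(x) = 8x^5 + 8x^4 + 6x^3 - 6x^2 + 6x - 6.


Descartes' rule of signs:

For positive roots, count sign changes in f(x) = 8x^5 + 8x^4 + 6x^3 - 6x^2 + 6x - 6:
Signs of coefficients: +, +, +, -, +, -
Number of sign changes: 3
Possible positive real roots: 3, 1

For negative roots, examine f(-x) = -8x^5 + 8x^4 - 6x^3 - 6x^2 - 6x - 6:
Signs of coefficients: -, +, -, -, -, -
Number of sign changes: 2
Possible negative real roots: 2, 0

Positive roots: 3 or 1; Negative roots: 2 or 0


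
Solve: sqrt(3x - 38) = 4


Square both sides: 3x - 38 = 4^2 = 16
3x = 16 + 38 = 54
x = 18
Check: sqrt(3*18 - 38) = sqrt(16) = 4 ✓

x = 18


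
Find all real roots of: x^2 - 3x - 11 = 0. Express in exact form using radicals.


Using the quadratic formula: x = (-b ± sqrt(b^2 - 4ac)) / (2a)
Here a = 1, b = -3, c = -11
Discriminant = b^2 - 4ac = (-3)^2 - 4(1)(-11) = 9 + 44 = 53
Since discriminant = 53 > 0, there are two real roots.
x = (3 ± sqrt(53)) / 2
Numerically: x ≈ 5.1401 or x ≈ -2.1401

x = (3 + sqrt(53)) / 2 or x = (3 - sqrt(53)) / 2


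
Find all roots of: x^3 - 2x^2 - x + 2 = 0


Let p(x) = x^3 - 2x^2 - x + 2. By the rational root theorem (leading coefficient 1), any rational root is an integer divisor of 2: try ±1, ±2, ... in turn.
Test x = 1: value = 0 ✓, so (x - 1) is a factor.
Synthetic division by (x - 1): bring down 1; 1(1) - 2 = -1; (-1)(1) - 1 = -2; (-2)(1) + 2 = 0 → quotient x^2 - x - 2, remainder 0.
Solve the quadratic x^2 - x - 2 = 0: discriminant = (-1)^2 - 4(1)(-2) = 1 + 8 = 9.
sqrt(9) = 3, so x = (1 ± 3)/2: x = 2 or x = -1.
Collecting all roots found:

x = -1, x = 1, x = 2


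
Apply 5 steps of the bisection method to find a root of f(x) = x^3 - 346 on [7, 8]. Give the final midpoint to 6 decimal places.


f(x) = x^3 - 346
f(7) = -3 < 0
f(8) = 166 > 0

Step 1: midpoint = (7.000000 + 8.000000)/2 = 7.500000
  f(7.500000) = 75.875000
  f(mid) > 0, so root is in [7.000000, 7.500000]

Step 2: midpoint = (7.000000 + 7.500000)/2 = 7.250000
  f(7.250000) = 35.078125
  f(mid) > 0, so root is in [7.000000, 7.250000]

Step 3: midpoint = (7.000000 + 7.250000)/2 = 7.125000
  f(7.125000) = 15.705078
  f(mid) > 0, so root is in [7.000000, 7.125000]

Step 4: midpoint = (7.000000 + 7.125000)/2 = 7.062500
  f(7.062500) = 6.269775
  f(mid) > 0, so root is in [7.000000, 7.062500]

Step 5: midpoint = (7.000000 + 7.062500)/2 = 7.031250
  f(7.031250) = 1.614288
  f(mid) > 0, so root is in [7.000000, 7.031250]

midpoint = 7.031250


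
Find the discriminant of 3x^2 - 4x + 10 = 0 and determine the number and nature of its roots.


For ax^2 + bx + c = 0, discriminant D = b^2 - 4ac
Here a = 3, b = -4, c = 10
D = (-4)^2 - 4(3)(10) = 16 - 120 = -104

D = -104 < 0
The equation has no real roots (2 complex conjugate roots).

Discriminant = -104, no real roots (2 complex conjugate roots)


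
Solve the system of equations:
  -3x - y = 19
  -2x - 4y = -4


Using Cramer's rule:
Determinant D = (-3)(-4) - (-2)(-1) = 12 - 2 = 10
Dx = (19)(-4) - (-4)(-1) = -76 - 4 = -80
Dy = (-3)(-4) - (-2)(19) = 12 + 38 = 50
x = Dx/D = -80/10 = -8
y = Dy/D = 50/10 = 5

x = -8, y = 5


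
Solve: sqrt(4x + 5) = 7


Square both sides: 4x + 5 = 7^2 = 49
4x = 49 - 5 = 44
x = 11
Check: sqrt(4*11 + 5) = sqrt(49) = 7 ✓

x = 11


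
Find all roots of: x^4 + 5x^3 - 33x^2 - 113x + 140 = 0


Let p(x) = x^4 + 5x^3 - 33x^2 - 113x + 140. By the rational root theorem (leading coefficient 1), any rational root is an integer divisor of 140: try ±1, ±2, ... in turn.
Test x = 1: value = 0 ✓, so (x - 1) is a factor.
Synthetic division by (x - 1): bring down 1; 1(1) + 5 = 6; 6(1) - 33 = -27; (-27)(1) - 113 = -140; (-140)(1) + 140 = 0 → quotient x^3 + 6x^2 - 27x - 140, remainder 0.
Continue with the quotient x^3 + 6x^2 - 27x - 140 (candidates must divide 140; re-test x = 1 first in case it repeats).
Test x = 1: value = -160 ≠ 0.
Test x = -1: value = -108 ≠ 0.
Test x = 2: value = -162 ≠ 0.
Test x = -2: value = -70 ≠ 0.
Test x = 4: value = -88 ≠ 0.
Test x = -4: value = 0 ✓, so (x + 4) is a factor.
Synthetic division by (x + 4): bring down 1; 1(-4) + 6 = 2; 2(-4) - 27 = -35; (-35)(-4) - 140 = 0 → quotient x^2 + 2x - 35, remainder 0.
Solve the quadratic x^2 + 2x - 35 = 0: discriminant = 2^2 - 4(1)(-35) = 4 + 140 = 144.
sqrt(144) = 12, so x = (-2 ± 12)/2: x = 5 or x = -7.
Collecting all roots found:

x = -7, x = -4, x = 1, x = 5


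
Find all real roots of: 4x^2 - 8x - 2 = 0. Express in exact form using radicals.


Using the quadratic formula: x = (-b ± sqrt(b^2 - 4ac)) / (2a)
Here a = 4, b = -8, c = -2
Discriminant = b^2 - 4ac = (-8)^2 - 4(4)(-2) = 64 + 32 = 96
Since discriminant = 96 > 0, there are two real roots.
x = (8 ± 4*sqrt(6)) / 8
Simplifying: x = (2 ± sqrt(6)) / 2
Numerically: x ≈ 2.2247 or x ≈ -0.2247

x = (2 + sqrt(6)) / 2 or x = (2 - sqrt(6)) / 2


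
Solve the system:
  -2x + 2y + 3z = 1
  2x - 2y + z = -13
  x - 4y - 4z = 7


Using Cramer's rule. Expand each determinant along the first row.
D  = (-2)*[(-2)*(-4) - 1*(-4)] - 2*[2*(-4) - 1*1] + 3*[2*(-4) - (-2)*1]
  = (-2)*(12) - 2*(-9) + 3*(-6) = -24
Dx = 1*[(-2)*(-4) - 1*(-4)] - 2*[(-13)*(-4) - 1*7] + 3*[(-13)*(-4) - (-2)*7]
  = 1*(12) - 2*(45) + 3*(66) = 120
Dy = (-2)*[(-13)*(-4) - 1*7] - 1*[2*(-4) - 1*1] + 3*[2*7 - (-13)*1]
  = (-2)*(45) - 1*(-9) + 3*(27) = 0
Dz = (-2)*[(-2)*7 - (-13)*(-4)] - 2*[2*7 - (-13)*1] + 1*[2*(-4) - (-2)*1]
  = (-2)*(-66) - 2*(27) + 1*(-6) = 72
x = Dx/D = 120/-24 = -5, y = Dy/D = 0/-24 = 0, z = Dz/D = 72/-24 = -3
Check eq1: (-2)(-5) + (2)(0) + (3)(-3) = 1 = 1 ✓
Check eq2: (2)(-5) + (-2)(0) + (1)(-3) = -13 = -13 ✓
Check eq3: (1)(-5) + (-4)(0) + (-4)(-3) = 7 = 7 ✓

x = -5, y = 0, z = -3


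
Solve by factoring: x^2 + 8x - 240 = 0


We need two numbers that multiply to -240 and add to 8.
Those numbers are 20 and -12 (since 20 * (-12) = -240 and 20 + (-12) = 8).
So x^2 + 8x - 240 = (x + 20)(x - 12) = 0
Setting each factor to zero: x = -20 or x = 12

x = -20, x = 12


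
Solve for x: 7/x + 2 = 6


Subtract 2 from both sides: 7/x = 4
Multiply both sides by x: 7 = 4 * x
Divide by 4: x = 7/4

x = 7/4


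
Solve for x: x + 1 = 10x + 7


Starting with: x + 1 = 10x + 7
Move all x terms to left: (1 - 10)x = 7 - 1
Simplify: -9x = 6
Divide both sides by -9: x = -2/3

x = -2/3


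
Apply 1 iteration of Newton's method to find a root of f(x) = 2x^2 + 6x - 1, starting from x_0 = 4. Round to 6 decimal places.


Newton's method: x_(n+1) = x_n - f(x_n)/f'(x_n)
f(x) = 2x^2 + 6x - 1
f'(x) = 4x + 6

Iteration 1:
  f(4.000000) = 55.000000
  f'(4.000000) = 22.000000
  x_1 = 4.000000 - (55.000000)/(22.000000) = 1.500000

x_1 = 1.500000


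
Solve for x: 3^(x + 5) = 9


Express both sides with the same base.
9 = 3^2
Since the bases match, equate exponents: x + 5 = 2
So x = 2 - (5) = -3

x = -3


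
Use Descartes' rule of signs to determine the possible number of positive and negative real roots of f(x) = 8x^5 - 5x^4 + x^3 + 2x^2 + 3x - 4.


Descartes' rule of signs:

For positive roots, count sign changes in f(x) = 8x^5 - 5x^4 + x^3 + 2x^2 + 3x - 4:
Signs of coefficients: +, -, +, +, +, -
Number of sign changes: 3
Possible positive real roots: 3, 1

For negative roots, examine f(-x) = -8x^5 - 5x^4 - x^3 + 2x^2 - 3x - 4:
Signs of coefficients: -, -, -, +, -, -
Number of sign changes: 2
Possible negative real roots: 2, 0

Positive roots: 3 or 1; Negative roots: 2 or 0


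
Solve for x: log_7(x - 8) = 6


Convert to exponential form: x - 8 = 7^6 = 117649
x = 117649 + 8 = 117657
Check: log_7(117657 - 8) = log_7(117649) = log_7(117649) = 6 ✓

x = 117657


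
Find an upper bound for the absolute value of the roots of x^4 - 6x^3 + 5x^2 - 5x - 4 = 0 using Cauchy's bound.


Cauchy's bound: all roots r satisfy |r| <= 1 + max(|a_i/a_n|) for i = 0,...,n-1
where a_n is the leading coefficient.

Coefficients: [1, -6, 5, -5, -4]
Leading coefficient a_n = 1
Ratios |a_i/a_n|: 6, 5, 5, 4
Maximum ratio: 6
Cauchy's bound: |r| <= 1 + 6 = 7

Upper bound = 7


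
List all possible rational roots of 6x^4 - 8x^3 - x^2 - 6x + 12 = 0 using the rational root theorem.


Rational root theorem: possible roots are ±p/q where:
  p divides the constant term (12): p ∈ {1, 2, 3, 4, 6, 12}
  q divides the leading coefficient (6): q ∈ {1, 2, 3, 6}

All possible rational roots: -12, -6, -4, -3, -2, -3/2, -4/3, -1, -2/3, -1/2, -1/3, -1/6, 1/6, 1/3, 1/2, 2/3, 1, 4/3, 3/2, 2, 3, 4, 6, 12

-12, -6, -4, -3, -2, -3/2, -4/3, -1, -2/3, -1/2, -1/3, -1/6, 1/6, 1/3, 1/2, 2/3, 1, 4/3, 3/2, 2, 3, 4, 6, 12


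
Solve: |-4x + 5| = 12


An absolute value equation |expr| = 12 gives two cases:
Case 1: -4x + 5 = 12
  -4x = 7, so x = -7/4
Case 2: -4x + 5 = -12
  -4x = -17, so x = 17/4

x = -7/4, x = 17/4


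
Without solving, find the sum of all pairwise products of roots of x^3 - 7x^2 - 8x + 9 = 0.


By Vieta's formulas for x^3 + bx^2 + cx + d = 0:
  r1 + r2 + r3 = -b/a = 7
  r1*r2 + r1*r3 + r2*r3 = c/a = -8
  r1*r2*r3 = -d/a = -9


Sum of pairwise products = -8


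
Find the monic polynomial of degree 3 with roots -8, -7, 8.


A monic polynomial with roots -8, -7, 8 is:
p(x) = (x + 8)(x + 7)(x - 8)
After multiplying by (x + 8): x + 8
After multiplying by (x + 7): x^2 + 15x + 56
After multiplying by (x - 8): x^3 + 7x^2 - 64x - 448

x^3 + 7x^2 - 64x - 448


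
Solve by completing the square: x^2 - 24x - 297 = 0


Start: x^2 - 24x - 297 = 0
Move constant: x^2 - 24x = 297
Half of -24 is -12, squared is 144
Add 144 to both sides: x^2 - 24x + 144 = 441
(x - 12)^2 = 441
x - 12 = ±21
x = 12 + 21 = 33 or x = 12 - 21 = -9

x = -9, x = 33


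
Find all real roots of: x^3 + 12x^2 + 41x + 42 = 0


Let p(x) = x^3 + 12x^2 + 41x + 42. By the rational root theorem (leading coefficient 1), any rational root is an integer divisor of 42: try ±1, ±2, ... in turn.
Test x = 1: value = 96 ≠ 0.
Test x = -1: value = 12 ≠ 0.
Test x = 2: value = 180 ≠ 0.
Test x = -2: value = 0 ✓, so (x + 2) is a factor.
Synthetic division by (x + 2): bring down 1; 1(-2) + 12 = 10; 10(-2) + 41 = 21; 21(-2) + 42 = 0 → quotient x^2 + 10x + 21, remainder 0.
Solve the quadratic x^2 + 10x + 21 = 0: discriminant = 10^2 - 4(1)(21) = 100 - 84 = 16.
sqrt(16) = 4, so x = (-10 ± 4)/2: x = -3 or x = -7.

x = -7, x = -3, x = -2


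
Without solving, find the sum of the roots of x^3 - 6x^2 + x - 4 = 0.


By Vieta's formulas for x^3 + bx^2 + cx + d = 0:
  r1 + r2 + r3 = -b/a = 6
  r1*r2 + r1*r3 + r2*r3 = c/a = 1
  r1*r2*r3 = -d/a = 4


Sum = 6


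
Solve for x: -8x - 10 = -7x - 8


Starting with: -8x - 10 = -7x - 8
Move all x terms to left: (-8 + 7)x = -8 + 10
Simplify: -x = 2
Divide both sides by -1: x = -2

x = -2


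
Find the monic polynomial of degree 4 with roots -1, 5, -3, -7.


A monic polynomial with roots -1, 5, -3, -7 is:
p(x) = (x + 1)(x - 5)(x + 3)(x + 7)
After multiplying by (x + 1): x + 1
After multiplying by (x - 5): x^2 - 4x - 5
After multiplying by (x + 3): x^3 - x^2 - 17x - 15
After multiplying by (x + 7): x^4 + 6x^3 - 24x^2 - 134x - 105

x^4 + 6x^3 - 24x^2 - 134x - 105


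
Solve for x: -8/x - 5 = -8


Subtract -5 from both sides: -8/x = -3
Multiply both sides by x: -8 = -3 * x
Divide by -3: x = 8/3

x = 8/3


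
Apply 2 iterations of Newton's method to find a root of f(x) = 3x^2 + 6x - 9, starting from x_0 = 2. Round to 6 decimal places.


Newton's method: x_(n+1) = x_n - f(x_n)/f'(x_n)
f(x) = 3x^2 + 6x - 9
f'(x) = 6x + 6

Iteration 1:
  f(2.000000) = 15.000000
  f'(2.000000) = 18.000000
  x_1 = 2.000000 - (15.000000)/(18.000000) = 1.166667

Iteration 2:
  f(1.166667) = 2.083333
  f'(1.166667) = 13.000000
  x_2 = 1.166667 - (2.083333)/(13.000000) = 1.006410

x_2 = 1.006410


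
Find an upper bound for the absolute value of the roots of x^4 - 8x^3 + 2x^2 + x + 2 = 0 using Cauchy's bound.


Cauchy's bound: all roots r satisfy |r| <= 1 + max(|a_i/a_n|) for i = 0,...,n-1
where a_n is the leading coefficient.

Coefficients: [1, -8, 2, 1, 2]
Leading coefficient a_n = 1
Ratios |a_i/a_n|: 8, 2, 1, 2
Maximum ratio: 8
Cauchy's bound: |r| <= 1 + 8 = 9

Upper bound = 9


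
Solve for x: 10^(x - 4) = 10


Express both sides with the same base.
10 = 10^1
Since the bases match, equate exponents: x - 4 = 1
So x = 1 - (-4) = 5

x = 5


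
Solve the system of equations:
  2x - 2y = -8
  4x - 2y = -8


Using Cramer's rule:
Determinant D = (2)(-2) - (4)(-2) = -4 + 8 = 4
Dx = (-8)(-2) - (-8)(-2) = 16 - 16 = 0
Dy = (2)(-8) - (4)(-8) = -16 + 32 = 16
x = Dx/D = 0/4 = 0
y = Dy/D = 16/4 = 4

x = 0, y = 4


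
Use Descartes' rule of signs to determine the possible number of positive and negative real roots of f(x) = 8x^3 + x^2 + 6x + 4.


Descartes' rule of signs:

For positive roots, count sign changes in f(x) = 8x^3 + x^2 + 6x + 4:
Signs of coefficients: +, +, +, +
Number of sign changes: 0
Possible positive real roots: 0

For negative roots, examine f(-x) = -8x^3 + x^2 - 6x + 4:
Signs of coefficients: -, +, -, +
Number of sign changes: 3
Possible negative real roots: 3, 1

Positive roots: 0; Negative roots: 3 or 1


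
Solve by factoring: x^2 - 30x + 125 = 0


We need two numbers that multiply to 125 and add to -30.
Those numbers are -5 and -25 (since (-5) * (-25) = 125 and (-5) + (-25) = -30).
So x^2 - 30x + 125 = (x - 5)(x - 25) = 0
Setting each factor to zero: x = 5 or x = 25

x = 5, x = 25


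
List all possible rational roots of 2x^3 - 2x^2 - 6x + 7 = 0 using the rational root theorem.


Rational root theorem: possible roots are ±p/q where:
  p divides the constant term (7): p ∈ {1, 7}
  q divides the leading coefficient (2): q ∈ {1, 2}

All possible rational roots: -7, -7/2, -1, -1/2, 1/2, 1, 7/2, 7

-7, -7/2, -1, -1/2, 1/2, 1, 7/2, 7


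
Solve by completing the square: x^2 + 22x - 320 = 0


Start: x^2 + 22x - 320 = 0
Move constant: x^2 + 22x = 320
Half of 22 is 11, squared is 121
Add 121 to both sides: x^2 + 22x + 121 = 441
(x + 11)^2 = 441
x + 11 = ±21
x = -11 + 21 = 10 or x = -11 - 21 = -32

x = -32, x = 10


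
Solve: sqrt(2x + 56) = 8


Square both sides: 2x + 56 = 8^2 = 64
2x = 64 - 56 = 8
x = 4
Check: sqrt(2*4 + 56) = sqrt(64) = 8 ✓

x = 4


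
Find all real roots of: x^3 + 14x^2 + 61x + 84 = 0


Let p(x) = x^3 + 14x^2 + 61x + 84. By the rational root theorem (leading coefficient 1), any rational root is an integer divisor of 84: try ±1, ±2, ... in turn.
Test x = 1: value = 160 ≠ 0.
Test x = -1: value = 36 ≠ 0.
Test x = 2: value = 270 ≠ 0.
Test x = -2: value = 10 ≠ 0.
Test x = 3: value = 420 ≠ 0.
Test x = -3: value = 0 ✓, so (x + 3) is a factor.
Synthetic division by (x + 3): bring down 1; 1(-3) + 14 = 11; 11(-3) + 61 = 28; 28(-3) + 84 = 0 → quotient x^2 + 11x + 28, remainder 0.
Solve the quadratic x^2 + 11x + 28 = 0: discriminant = 11^2 - 4(1)(28) = 121 - 112 = 9.
sqrt(9) = 3, so x = (-11 ± 3)/2: x = -4 or x = -7.

x = -7, x = -4, x = -3


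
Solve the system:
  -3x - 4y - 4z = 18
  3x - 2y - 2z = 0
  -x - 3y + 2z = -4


Using Cramer's rule. Expand each determinant along the first row.
D  = (-3)*[(-2)*2 - (-2)*(-3)] - (-4)*[3*2 - (-2)*(-1)] + (-4)*[3*(-3) - (-2)*(-1)]
  = (-3)*(-10) - (-4)*(4) + (-4)*(-11) = 90
Dx = 18*[(-2)*2 - (-2)*(-3)] - (-4)*[0*2 - (-2)*(-4)] + (-4)*[0*(-3) - (-2)*(-4)]
  = 18*(-10) - (-4)*(-8) + (-4)*(-8) = -180
Dy = (-3)*[0*2 - (-2)*(-4)] - 18*[3*2 - (-2)*(-1)] + (-4)*[3*(-4) - 0*(-1)]
  = (-3)*(-8) - 18*(4) + (-4)*(-12) = 0
Dz = (-3)*[(-2)*(-4) - 0*(-3)] - (-4)*[3*(-4) - 0*(-1)] + 18*[3*(-3) - (-2)*(-1)]
  = (-3)*(8) - (-4)*(-12) + 18*(-11) = -270
x = Dx/D = -180/90 = -2, y = Dy/D = 0/90 = 0, z = Dz/D = -270/90 = -3
Check eq1: (-3)(-2) + (-4)(0) + (-4)(-3) = 18 = 18 ✓
Check eq2: (3)(-2) + (-2)(0) + (-2)(-3) = 0 = 0 ✓
Check eq3: (-1)(-2) + (-3)(0) + (2)(-3) = -4 = -4 ✓

x = -2, y = 0, z = -3


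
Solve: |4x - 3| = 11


An absolute value equation |expr| = 11 gives two cases:
Case 1: 4x - 3 = 11
  4x = 14, so x = 7/2
Case 2: 4x - 3 = -11
  4x = -8, so x = -2

x = -2, x = 7/2


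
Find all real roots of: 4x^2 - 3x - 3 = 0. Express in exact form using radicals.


Using the quadratic formula: x = (-b ± sqrt(b^2 - 4ac)) / (2a)
Here a = 4, b = -3, c = -3
Discriminant = b^2 - 4ac = (-3)^2 - 4(4)(-3) = 9 + 48 = 57
Since discriminant = 57 > 0, there are two real roots.
x = (3 ± sqrt(57)) / 8
Numerically: x ≈ 1.3187 or x ≈ -0.5687

x = (3 + sqrt(57)) / 8 or x = (3 - sqrt(57)) / 8


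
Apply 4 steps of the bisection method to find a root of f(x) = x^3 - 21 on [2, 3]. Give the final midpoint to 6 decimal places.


f(x) = x^3 - 21
f(2) = -13 < 0
f(3) = 6 > 0

Step 1: midpoint = (2.000000 + 3.000000)/2 = 2.500000
  f(2.500000) = -5.375000
  f(mid) < 0, so root is in [2.500000, 3.000000]

Step 2: midpoint = (2.500000 + 3.000000)/2 = 2.750000
  f(2.750000) = -0.203125
  f(mid) < 0, so root is in [2.750000, 3.000000]

Step 3: midpoint = (2.750000 + 3.000000)/2 = 2.875000
  f(2.875000) = 2.763672
  f(mid) > 0, so root is in [2.750000, 2.875000]

Step 4: midpoint = (2.750000 + 2.875000)/2 = 2.812500
  f(2.812500) = 1.247314
  f(mid) > 0, so root is in [2.750000, 2.812500]

midpoint = 2.812500


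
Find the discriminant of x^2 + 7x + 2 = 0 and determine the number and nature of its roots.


For ax^2 + bx + c = 0, discriminant D = b^2 - 4ac
Here a = 1, b = 7, c = 2
D = (7)^2 - 4(1)(2) = 49 - 8 = 41

D = 41 > 0 but not a perfect square
The equation has 2 distinct real irrational roots.

Discriminant = 41, 2 distinct real irrational roots


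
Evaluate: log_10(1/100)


We need the exponent such that 10^? = 1/100
10^(-2) = 1/10^2 = 1/100
Therefore log_10(1/100) = -2

-2


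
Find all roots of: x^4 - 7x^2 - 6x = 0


The constant term is 0, so x = 0 is a root. Factor out x:
  x^3 - 7x - 6 = 0
Let p(x) = x^3 - 7x - 6. By the rational root theorem (leading coefficient 1), any rational root is an integer divisor of 6: try ±1, ±2, ... in turn.
Test x = 1: value = -12 ≠ 0.
Test x = -1: value = 0 ✓, so (x + 1) is a factor.
Synthetic division by (x + 1): bring down 1; 1(-1) + 0 = -1; (-1)(-1) - 7 = -6; (-6)(-1) - 6 = 0 → quotient x^2 - x - 6, remainder 0.
Solve the quadratic x^2 - x - 6 = 0: discriminant = (-1)^2 - 4(1)(-6) = 1 + 24 = 25.
sqrt(25) = 5, so x = (1 ± 5)/2: x = 3 or x = -2.
Collecting all roots found:

x = -2, x = -1, x = 0, x = 3


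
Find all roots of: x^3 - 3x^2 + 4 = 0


Let p(x) = x^3 - 3x^2 + 4. By the rational root theorem (leading coefficient 1), any rational root is an integer divisor of 4: try ±1, ±2, ... in turn.
Test x = 1: value = 2 ≠ 0.
Test x = -1: value = 0 ✓, so (x + 1) is a factor.
Synthetic division by (x + 1): bring down 1; 1(-1) - 3 = -4; (-4)(-1) + 0 = 4; 4(-1) + 4 = 0 → quotient x^2 - 4x + 4, remainder 0.
Solve the quadratic x^2 - 4x + 4 = 0: discriminant = (-4)^2 - 4(1)(4) = 16 - 16 = 0.
Discriminant = 0, so a double root: x = 4/2 = 2.
Collecting all roots found:

x = -1, x = 2 (multiplicity 2)


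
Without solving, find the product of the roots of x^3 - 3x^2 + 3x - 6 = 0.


By Vieta's formulas for x^3 + bx^2 + cx + d = 0:
  r1 + r2 + r3 = -b/a = 3
  r1*r2 + r1*r3 + r2*r3 = c/a = 3
  r1*r2*r3 = -d/a = 6


Product = 6


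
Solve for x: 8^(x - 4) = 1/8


Express both sides with the same base.
1/8 = 8^(-1)
Since the bases match, equate exponents: x - 4 = -1
So x = -1 - (-4) = 3

x = 3


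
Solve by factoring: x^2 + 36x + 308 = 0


We need two numbers that multiply to 308 and add to 36.
Those numbers are 14 and 22 (since 14 * 22 = 308 and 14 + 22 = 36).
So x^2 + 36x + 308 = (x + 14)(x + 22) = 0
Setting each factor to zero: x = -14 or x = -22

x = -22, x = -14


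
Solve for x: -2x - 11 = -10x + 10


Starting with: -2x - 11 = -10x + 10
Move all x terms to left: (-2 + 10)x = 10 + 11
Simplify: 8x = 21
Divide both sides by 8: x = 21/8

x = 21/8


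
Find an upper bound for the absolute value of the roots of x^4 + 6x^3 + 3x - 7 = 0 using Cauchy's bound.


Cauchy's bound: all roots r satisfy |r| <= 1 + max(|a_i/a_n|) for i = 0,...,n-1
where a_n is the leading coefficient.

Coefficients: [1, 6, 0, 3, -7]
Leading coefficient a_n = 1
Ratios |a_i/a_n|: 6, 0, 3, 7
Maximum ratio: 7
Cauchy's bound: |r| <= 1 + 7 = 8

Upper bound = 8


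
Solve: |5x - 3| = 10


An absolute value equation |expr| = 10 gives two cases:
Case 1: 5x - 3 = 10
  5x = 13, so x = 13/5
Case 2: 5x - 3 = -10
  5x = -7, so x = -7/5

x = -7/5, x = 13/5


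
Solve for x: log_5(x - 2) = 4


Convert to exponential form: x - 2 = 5^4 = 625
x = 625 + 2 = 627
Check: log_5(627 - 2) = log_5(625) = log_5(625) = 4 ✓

x = 627


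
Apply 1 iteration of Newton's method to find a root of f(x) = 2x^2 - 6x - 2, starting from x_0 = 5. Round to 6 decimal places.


Newton's method: x_(n+1) = x_n - f(x_n)/f'(x_n)
f(x) = 2x^2 - 6x - 2
f'(x) = 4x - 6

Iteration 1:
  f(5.000000) = 18.000000
  f'(5.000000) = 14.000000
  x_1 = 5.000000 - (18.000000)/(14.000000) = 3.714286

x_1 = 3.714286


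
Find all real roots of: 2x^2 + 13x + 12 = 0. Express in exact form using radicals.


Using the quadratic formula: x = (-b ± sqrt(b^2 - 4ac)) / (2a)
Here a = 2, b = 13, c = 12
Discriminant = b^2 - 4ac = 13^2 - 4(2)(12) = 169 - 96 = 73
Since discriminant = 73 > 0, there are two real roots.
x = (-13 ± sqrt(73)) / 4
Numerically: x ≈ -1.1140 or x ≈ -5.3860

x = (-13 + sqrt(73)) / 4 or x = (-13 - sqrt(73)) / 4


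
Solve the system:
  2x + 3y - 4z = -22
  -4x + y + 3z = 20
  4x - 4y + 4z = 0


Using Cramer's rule. Expand each determinant along the first row.
D  = 2*[1*4 - 3*(-4)] - 3*[(-4)*4 - 3*4] + (-4)*[(-4)*(-4) - 1*4]
  = 2*(16) - 3*(-28) + (-4)*(12) = 68
Dx = (-22)*[1*4 - 3*(-4)] - 3*[20*4 - 3*0] + (-4)*[20*(-4) - 1*0]
  = (-22)*(16) - 3*(80) + (-4)*(-80) = -272
Dy = 2*[20*4 - 3*0] - (-22)*[(-4)*4 - 3*4] + (-4)*[(-4)*0 - 20*4]
  = 2*(80) - (-22)*(-28) + (-4)*(-80) = -136
Dz = 2*[1*0 - 20*(-4)] - 3*[(-4)*0 - 20*4] + (-22)*[(-4)*(-4) - 1*4]
  = 2*(80) - 3*(-80) + (-22)*(12) = 136
x = Dx/D = -272/68 = -4, y = Dy/D = -136/68 = -2, z = Dz/D = 136/68 = 2
Check eq1: (2)(-4) + (3)(-2) + (-4)(2) = -22 = -22 ✓
Check eq2: (-4)(-4) + (1)(-2) + (3)(2) = 20 = 20 ✓
Check eq3: (4)(-4) + (-4)(-2) + (4)(2) = 0 = 0 ✓

x = -4, y = -2, z = 2


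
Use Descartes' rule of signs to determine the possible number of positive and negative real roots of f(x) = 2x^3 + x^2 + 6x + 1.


Descartes' rule of signs:

For positive roots, count sign changes in f(x) = 2x^3 + x^2 + 6x + 1:
Signs of coefficients: +, +, +, +
Number of sign changes: 0
Possible positive real roots: 0

For negative roots, examine f(-x) = -2x^3 + x^2 - 6x + 1:
Signs of coefficients: -, +, -, +
Number of sign changes: 3
Possible negative real roots: 3, 1

Positive roots: 0; Negative roots: 3 or 1


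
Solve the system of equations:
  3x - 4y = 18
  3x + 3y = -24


Using Cramer's rule:
Determinant D = (3)(3) - (3)(-4) = 9 + 12 = 21
Dx = (18)(3) - (-24)(-4) = 54 - 96 = -42
Dy = (3)(-24) - (3)(18) = -72 - 54 = -126
x = Dx/D = -42/21 = -2
y = Dy/D = -126/21 = -6

x = -2, y = -6


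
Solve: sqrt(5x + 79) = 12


Square both sides: 5x + 79 = 12^2 = 144
5x = 144 - 79 = 65
x = 13
Check: sqrt(5*13 + 79) = sqrt(144) = 12 ✓

x = 13


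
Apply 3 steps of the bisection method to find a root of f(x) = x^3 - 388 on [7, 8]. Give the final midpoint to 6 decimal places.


f(x) = x^3 - 388
f(7) = -45 < 0
f(8) = 124 > 0

Step 1: midpoint = (7.000000 + 8.000000)/2 = 7.500000
  f(7.500000) = 33.875000
  f(mid) > 0, so root is in [7.000000, 7.500000]

Step 2: midpoint = (7.000000 + 7.500000)/2 = 7.250000
  f(7.250000) = -6.921875
  f(mid) < 0, so root is in [7.250000, 7.500000]

Step 3: midpoint = (7.250000 + 7.500000)/2 = 7.375000
  f(7.375000) = 13.130859
  f(mid) > 0, so root is in [7.250000, 7.375000]

midpoint = 7.375000


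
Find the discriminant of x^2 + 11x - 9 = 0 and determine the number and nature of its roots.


For ax^2 + bx + c = 0, discriminant D = b^2 - 4ac
Here a = 1, b = 11, c = -9
D = (11)^2 - 4(1)(-9) = 121 + 36 = 157

D = 157 > 0 but not a perfect square
The equation has 2 distinct real irrational roots.

Discriminant = 157, 2 distinct real irrational roots


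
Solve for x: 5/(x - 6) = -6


Multiply both sides by (x - 6): 5 = -6(x - 6)
Distribute: 5 = -6x + 36
-6x = 5 - 36 = -31
x = 31/6

x = 31/6


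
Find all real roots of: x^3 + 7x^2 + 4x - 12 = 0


Let p(x) = x^3 + 7x^2 + 4x - 12. By the rational root theorem (leading coefficient 1), any rational root is an integer divisor of 12: try ±1, ±2, ... in turn.
Test x = 1: value = 0 ✓, so (x - 1) is a factor.
Synthetic division by (x - 1): bring down 1; 1(1) + 7 = 8; 8(1) + 4 = 12; 12(1) - 12 = 0 → quotient x^2 + 8x + 12, remainder 0.
Solve the quadratic x^2 + 8x + 12 = 0: discriminant = 8^2 - 4(1)(12) = 64 - 48 = 16.
sqrt(16) = 4, so x = (-8 ± 4)/2: x = -2 or x = -6.

x = -6, x = -2, x = 1


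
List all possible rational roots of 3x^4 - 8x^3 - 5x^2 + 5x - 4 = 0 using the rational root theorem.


Rational root theorem: possible roots are ±p/q where:
  p divides the constant term (-4): p ∈ {1, 2, 4}
  q divides the leading coefficient (3): q ∈ {1, 3}

All possible rational roots: -4, -2, -4/3, -1, -2/3, -1/3, 1/3, 2/3, 1, 4/3, 2, 4

-4, -2, -4/3, -1, -2/3, -1/3, 1/3, 2/3, 1, 4/3, 2, 4


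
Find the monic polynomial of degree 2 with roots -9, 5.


A monic polynomial with roots -9, 5 is:
p(x) = (x + 9)(x - 5)
After multiplying by (x + 9): x + 9
After multiplying by (x - 5): x^2 + 4x - 45

x^2 + 4x - 45


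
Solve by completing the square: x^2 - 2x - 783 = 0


Start: x^2 - 2x - 783 = 0
Move constant: x^2 - 2x = 783
Half of -2 is -1, squared is 1
Add 1 to both sides: x^2 - 2x + 1 = 784
(x - 1)^2 = 784
x - 1 = ±28
x = 1 + 28 = 29 or x = 1 - 28 = -27

x = -27, x = 29


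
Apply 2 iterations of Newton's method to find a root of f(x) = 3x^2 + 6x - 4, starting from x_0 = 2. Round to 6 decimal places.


Newton's method: x_(n+1) = x_n - f(x_n)/f'(x_n)
f(x) = 3x^2 + 6x - 4
f'(x) = 6x + 6

Iteration 1:
  f(2.000000) = 20.000000
  f'(2.000000) = 18.000000
  x_1 = 2.000000 - (20.000000)/(18.000000) = 0.888889

Iteration 2:
  f(0.888889) = 3.703704
  f'(0.888889) = 11.333333
  x_2 = 0.888889 - (3.703704)/(11.333333) = 0.562092

x_2 = 0.562092


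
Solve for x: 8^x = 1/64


Express both sides with the same base.
1/64 = 8^(-2)
Since the bases match: x = -2

x = -2


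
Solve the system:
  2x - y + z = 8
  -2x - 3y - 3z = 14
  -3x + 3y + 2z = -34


Using Cramer's rule. Expand each determinant along the first row.
D  = 2*[(-3)*2 - (-3)*3] - (-1)*[(-2)*2 - (-3)*(-3)] + 1*[(-2)*3 - (-3)*(-3)]
  = 2*(3) - (-1)*(-13) + 1*(-15) = -22
Dx = 8*[(-3)*2 - (-3)*3] - (-1)*[14*2 - (-3)*(-34)] + 1*[14*3 - (-3)*(-34)]
  = 8*(3) - (-1)*(-74) + 1*(-60) = -110
Dy = 2*[14*2 - (-3)*(-34)] - 8*[(-2)*2 - (-3)*(-3)] + 1*[(-2)*(-34) - 14*(-3)]
  = 2*(-74) - 8*(-13) + 1*(110) = 66
Dz = 2*[(-3)*(-34) - 14*3] - (-1)*[(-2)*(-34) - 14*(-3)] + 8*[(-2)*3 - (-3)*(-3)]
  = 2*(60) - (-1)*(110) + 8*(-15) = 110
x = Dx/D = -110/-22 = 5, y = Dy/D = 66/-22 = -3, z = Dz/D = 110/-22 = -5
Check eq1: (2)(5) + (-1)(-3) + (1)(-5) = 8 = 8 ✓
Check eq2: (-2)(5) + (-3)(-3) + (-3)(-5) = 14 = 14 ✓
Check eq3: (-3)(5) + (3)(-3) + (2)(-5) = -34 = -34 ✓

x = 5, y = -3, z = -5


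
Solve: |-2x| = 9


An absolute value equation |expr| = 9 gives two cases:
Case 1: -2x = 9
  -2x = 9, so x = -9/2
Case 2: -2x = -9
  -2x = -9, so x = 9/2

x = -9/2, x = 9/2


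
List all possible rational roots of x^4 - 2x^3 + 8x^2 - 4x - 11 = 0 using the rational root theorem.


Rational root theorem: possible roots are ±p/q where:
  p divides the constant term (-11): p ∈ {1, 11}
  q divides the leading coefficient (1): q ∈ {1}

All possible rational roots: -11, -1, 1, 11

-11, -1, 1, 11


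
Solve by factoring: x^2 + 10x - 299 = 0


We need two numbers that multiply to -299 and add to 10.
Those numbers are 23 and -13 (since 23 * (-13) = -299 and 23 + (-13) = 10).
So x^2 + 10x - 299 = (x + 23)(x - 13) = 0
Setting each factor to zero: x = -23 or x = 13

x = -23, x = 13


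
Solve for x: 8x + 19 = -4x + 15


Starting with: 8x + 19 = -4x + 15
Move all x terms to left: (8 + 4)x = 15 - 19
Simplify: 12x = -4
Divide both sides by 12: x = -1/3

x = -1/3


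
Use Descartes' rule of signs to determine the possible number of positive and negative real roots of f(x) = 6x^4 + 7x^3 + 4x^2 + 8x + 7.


Descartes' rule of signs:

For positive roots, count sign changes in f(x) = 6x^4 + 7x^3 + 4x^2 + 8x + 7:
Signs of coefficients: +, +, +, +, +
Number of sign changes: 0
Possible positive real roots: 0

For negative roots, examine f(-x) = 6x^4 - 7x^3 + 4x^2 - 8x + 7:
Signs of coefficients: +, -, +, -, +
Number of sign changes: 4
Possible negative real roots: 4, 2, 0

Positive roots: 0; Negative roots: 4 or 2 or 0


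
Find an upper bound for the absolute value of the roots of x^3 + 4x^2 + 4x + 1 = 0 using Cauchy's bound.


Cauchy's bound: all roots r satisfy |r| <= 1 + max(|a_i/a_n|) for i = 0,...,n-1
where a_n is the leading coefficient.

Coefficients: [1, 4, 4, 1]
Leading coefficient a_n = 1
Ratios |a_i/a_n|: 4, 4, 1
Maximum ratio: 4
Cauchy's bound: |r| <= 1 + 4 = 5

Upper bound = 5


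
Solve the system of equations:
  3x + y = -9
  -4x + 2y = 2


Using Cramer's rule:
Determinant D = (3)(2) - (-4)(1) = 6 + 4 = 10
Dx = (-9)(2) - (2)(1) = -18 - 2 = -20
Dy = (3)(2) - (-4)(-9) = 6 - 36 = -30
x = Dx/D = -20/10 = -2
y = Dy/D = -30/10 = -3

x = -2, y = -3


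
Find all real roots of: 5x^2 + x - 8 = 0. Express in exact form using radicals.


Using the quadratic formula: x = (-b ± sqrt(b^2 - 4ac)) / (2a)
Here a = 5, b = 1, c = -8
Discriminant = b^2 - 4ac = 1^2 - 4(5)(-8) = 1 + 160 = 161
Since discriminant = 161 > 0, there are two real roots.
x = (-1 ± sqrt(161)) / 10
Numerically: x ≈ 1.1689 or x ≈ -1.3689

x = (-1 + sqrt(161)) / 10 or x = (-1 - sqrt(161)) / 10


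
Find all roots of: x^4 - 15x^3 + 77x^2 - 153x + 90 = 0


Let p(x) = x^4 - 15x^3 + 77x^2 - 153x + 90. By the rational root theorem (leading coefficient 1), any rational root is an integer divisor of 90: try ±1, ±2, ... in turn.
Test x = 1: value = 0 ✓, so (x - 1) is a factor.
Synthetic division by (x - 1): bring down 1; 1(1) - 15 = -14; (-14)(1) + 77 = 63; 63(1) - 153 = -90; (-90)(1) + 90 = 0 → quotient x^3 - 14x^2 + 63x - 90, remainder 0.
Continue with the quotient x^3 - 14x^2 + 63x - 90 (candidates must divide 90; re-test x = 1 first in case it repeats).
Test x = 1: value = -40 ≠ 0.
Test x = -1: value = -168 ≠ 0.
Test x = 2: value = -12 ≠ 0.
Test x = -2: value = -280 ≠ 0.
Test x = 3: value = 0 ✓, so (x - 3) is a factor.
Synthetic division by (x - 3): bring down 1; 1(3) - 14 = -11; (-11)(3) + 63 = 30; 30(3) - 90 = 0 → quotient x^2 - 11x + 30, remainder 0.
Solve the quadratic x^2 - 11x + 30 = 0: discriminant = (-11)^2 - 4(1)(30) = 121 - 120 = 1.
sqrt(1) = 1, so x = (11 ± 1)/2: x = 6 or x = 5.
Collecting all roots found:

x = 1, x = 3, x = 5, x = 6


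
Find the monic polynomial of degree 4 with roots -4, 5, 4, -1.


A monic polynomial with roots -4, 5, 4, -1 is:
p(x) = (x + 4)(x - 5)(x - 4)(x + 1)
After multiplying by (x + 4): x + 4
After multiplying by (x - 5): x^2 - x - 20
After multiplying by (x - 4): x^3 - 5x^2 - 16x + 80
After multiplying by (x + 1): x^4 - 4x^3 - 21x^2 + 64x + 80

x^4 - 4x^3 - 21x^2 + 64x + 80


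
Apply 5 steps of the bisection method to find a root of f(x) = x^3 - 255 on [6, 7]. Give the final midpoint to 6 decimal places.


f(x) = x^3 - 255
f(6) = -39 < 0
f(7) = 88 > 0

Step 1: midpoint = (6.000000 + 7.000000)/2 = 6.500000
  f(6.500000) = 19.625000
  f(mid) > 0, so root is in [6.000000, 6.500000]

Step 2: midpoint = (6.000000 + 6.500000)/2 = 6.250000
  f(6.250000) = -10.859375
  f(mid) < 0, so root is in [6.250000, 6.500000]

Step 3: midpoint = (6.250000 + 6.500000)/2 = 6.375000
  f(6.375000) = 4.083984
  f(mid) > 0, so root is in [6.250000, 6.375000]

Step 4: midpoint = (6.250000 + 6.375000)/2 = 6.312500
  f(6.312500) = -3.461670
  f(mid) < 0, so root is in [6.312500, 6.375000]

Step 5: midpoint = (6.312500 + 6.375000)/2 = 6.343750
  f(6.343750) = 0.292572
  f(mid) > 0, so root is in [6.312500, 6.343750]

midpoint = 6.343750


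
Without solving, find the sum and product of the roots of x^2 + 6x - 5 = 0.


By Vieta's formulas for ax^2 + bx + c = 0:
  Sum of roots = -b/a
  Product of roots = c/a

Here a = 1, b = 6, c = -5
Sum = -(6)/1 = -6
Product = -5/1 = -5

Sum = -6, Product = -5


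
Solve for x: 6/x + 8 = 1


Subtract 8 from both sides: 6/x = -7
Multiply both sides by x: 6 = -7 * x
Divide by -7: x = -6/7

x = -6/7


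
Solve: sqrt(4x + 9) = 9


Square both sides: 4x + 9 = 9^2 = 81
4x = 81 - 9 = 72
x = 18
Check: sqrt(4*18 + 9) = sqrt(81) = 9 ✓

x = 18


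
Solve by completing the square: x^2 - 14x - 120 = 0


Start: x^2 - 14x - 120 = 0
Move constant: x^2 - 14x = 120
Half of -14 is -7, squared is 49
Add 49 to both sides: x^2 - 14x + 49 = 169
(x - 7)^2 = 169
x - 7 = ±13
x = 7 + 13 = 20 or x = 7 - 13 = -6

x = -6, x = 20


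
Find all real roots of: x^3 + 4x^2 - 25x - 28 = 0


Let p(x) = x^3 + 4x^2 - 25x - 28. By the rational root theorem (leading coefficient 1), any rational root is an integer divisor of 28: try ±1, ±2, ... in turn.
Test x = 1: value = -48 ≠ 0.
Test x = -1: value = 0 ✓, so (x + 1) is a factor.
Synthetic division by (x + 1): bring down 1; 1(-1) + 4 = 3; 3(-1) - 25 = -28; (-28)(-1) - 28 = 0 → quotient x^2 + 3x - 28, remainder 0.
Solve the quadratic x^2 + 3x - 28 = 0: discriminant = 3^2 - 4(1)(-28) = 9 + 112 = 121.
sqrt(121) = 11, so x = (-3 ± 11)/2: x = 4 or x = -7.

x = -7, x = -1, x = 4


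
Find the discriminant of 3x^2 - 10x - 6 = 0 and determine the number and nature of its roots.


For ax^2 + bx + c = 0, discriminant D = b^2 - 4ac
Here a = 3, b = -10, c = -6
D = (-10)^2 - 4(3)(-6) = 100 + 72 = 172

D = 172 > 0 but not a perfect square
The equation has 2 distinct real irrational roots.

Discriminant = 172, 2 distinct real irrational roots
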